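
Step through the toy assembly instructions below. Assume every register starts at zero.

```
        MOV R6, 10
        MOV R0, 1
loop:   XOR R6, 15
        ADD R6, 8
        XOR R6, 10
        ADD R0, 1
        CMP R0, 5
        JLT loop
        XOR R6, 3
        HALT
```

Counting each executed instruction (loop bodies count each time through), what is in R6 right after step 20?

23

R6=10
R0=1
R6=10^15=5
R6=5+8=13
R6=13^10=7
R0=1+1=2
CMP R0, 5  (cmp 2,5)
JLT loop: taken
R6=7^15=8
R6=8+8=16
R6=16^10=26
R0=2+1=3
CMP R0, 5  (cmp 3,5)
JLT loop: taken
R6=26^15=21
R6=21+8=29
R6=29^10=23
R0=3+1=4
CMP R0, 5  (cmp 4,5)
JLT loop: taken
After step 20: R6 = 23.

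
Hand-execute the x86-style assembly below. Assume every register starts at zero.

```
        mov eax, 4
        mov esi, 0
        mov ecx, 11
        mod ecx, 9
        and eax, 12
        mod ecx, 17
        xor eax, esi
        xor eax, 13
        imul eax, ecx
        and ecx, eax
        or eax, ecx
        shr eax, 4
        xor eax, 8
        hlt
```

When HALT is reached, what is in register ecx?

2

mov eax, 4 → eax=4
mov esi, 0 → esi=0
mov ecx, 11 → ecx=11
mod ecx, 9 → ecx=11%9=2
and eax, 12 → eax=4&12=4
mod ecx, 17 → ecx=2%17=2
xor eax, esi → eax=4^0=4
xor eax, 13 → eax=4^13=9
imul eax, ecx → eax=9*2=18
and ecx, eax → ecx=2&18=2
or eax, ecx → eax=18|2=18
shr eax, 4 → eax=18>>4=1
xor eax, 8 → eax=1^8=9
halt.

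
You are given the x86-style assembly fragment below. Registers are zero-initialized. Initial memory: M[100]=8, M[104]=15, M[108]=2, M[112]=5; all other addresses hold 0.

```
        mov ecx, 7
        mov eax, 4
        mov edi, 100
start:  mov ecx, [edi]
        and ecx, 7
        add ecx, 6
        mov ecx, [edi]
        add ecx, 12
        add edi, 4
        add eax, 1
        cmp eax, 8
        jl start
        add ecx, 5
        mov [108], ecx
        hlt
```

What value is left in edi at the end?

116

after mov ecx, 7: ecx=7
after mov eax, 4: eax=4
after mov edi, 100: edi=100
after mov ecx, [edi]: ecx=M[100]=8
after and ecx, 7: ecx=8&7=0
after add ecx, 6: ecx=0+6=6
after mov ecx, [edi]: ecx=M[100]=8
after add ecx, 12: ecx=8+12=20
after add edi, 4: edi=100+4=104
after add eax, 1: eax=4+1=5
cmp eax, 8  (cmp 5,8)
jl start: taken
after mov ecx, [edi]: ecx=M[104]=15
after and ecx, 7: ecx=15&7=7
after add ecx, 6: ecx=7+6=13
after mov ecx, [edi]: ecx=M[104]=15
after add ecx, 12: ecx=15+12=27
after add edi, 4: edi=104+4=108
after add eax, 1: eax=5+1=6
cmp eax, 8  (cmp 6,8)
jl start: taken
after mov ecx, [edi]: ecx=M[108]=2
after and ecx, 7: ecx=2&7=2
after add ecx, 6: ecx=2+6=8
after mov ecx, [edi]: ecx=M[108]=2
after add ecx, 12: ecx=2+12=14
after add edi, 4: edi=108+4=112
after add eax, 1: eax=6+1=7
cmp eax, 8  (cmp 7,8)
jl start: taken
after mov ecx, [edi]: ecx=M[112]=5
after and ecx, 7: ecx=5&7=5
after add ecx, 6: ecx=5+6=11
after mov ecx, [edi]: ecx=M[112]=5
after add ecx, 12: ecx=5+12=17
after add edi, 4: edi=112+4=116
after add eax, 1: eax=7+1=8
cmp eax, 8  (cmp 8,8)
jl start: not taken
after add ecx, 5: ecx=17+5=22
mov [108], ecx → M[108]=22
halt.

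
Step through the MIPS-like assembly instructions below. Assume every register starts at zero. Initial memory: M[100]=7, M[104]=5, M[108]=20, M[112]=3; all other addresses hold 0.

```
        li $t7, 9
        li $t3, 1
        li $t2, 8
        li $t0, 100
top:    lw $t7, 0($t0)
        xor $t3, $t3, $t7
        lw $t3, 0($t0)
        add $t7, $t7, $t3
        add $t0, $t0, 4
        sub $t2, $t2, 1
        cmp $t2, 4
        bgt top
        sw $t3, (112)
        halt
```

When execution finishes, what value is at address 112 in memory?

3

li $t7, 9 → $t7=9
li $t3, 1 → $t3=1
li $t2, 8 → $t2=8
li $t0, 100 → $t0=100
lw $t7, 0($t0) → $t7=M[100]=7
xor $t3, $t3, $t7 → $t3=1^7=6
lw $t3, 0($t0) → $t3=M[100]=7
add $t7, $t7, $t3 → $t7=7+7=14
add $t0, $t0, 4 → $t0=100+4=104
sub $t2, $t2, 1 → $t2=8-1=7
cmp $t2, 4  (cmp 7,4)
bgt top: taken
lw $t7, 0($t0) → $t7=M[104]=5
xor $t3, $t3, $t7 → $t3=7^5=2
lw $t3, 0($t0) → $t3=M[104]=5
add $t7, $t7, $t3 → $t7=5+5=10
add $t0, $t0, 4 → $t0=104+4=108
sub $t2, $t2, 1 → $t2=7-1=6
cmp $t2, 4  (cmp 6,4)
bgt top: taken
lw $t7, 0($t0) → $t7=M[108]=20
xor $t3, $t3, $t7 → $t3=5^20=17
lw $t3, 0($t0) → $t3=M[108]=20
add $t7, $t7, $t3 → $t7=20+20=40
add $t0, $t0, 4 → $t0=108+4=112
sub $t2, $t2, 1 → $t2=6-1=5
cmp $t2, 4  (cmp 5,4)
bgt top: taken
lw $t7, 0($t0) → $t7=M[112]=3
xor $t3, $t3, $t7 → $t3=20^3=23
lw $t3, 0($t0) → $t3=M[112]=3
add $t7, $t7, $t3 → $t7=3+3=6
add $t0, $t0, 4 → $t0=112+4=116
sub $t2, $t2, 1 → $t2=5-1=4
cmp $t2, 4  (cmp 4,4)
bgt top: not taken
sw $t3, (112) → M[112]=3
halt.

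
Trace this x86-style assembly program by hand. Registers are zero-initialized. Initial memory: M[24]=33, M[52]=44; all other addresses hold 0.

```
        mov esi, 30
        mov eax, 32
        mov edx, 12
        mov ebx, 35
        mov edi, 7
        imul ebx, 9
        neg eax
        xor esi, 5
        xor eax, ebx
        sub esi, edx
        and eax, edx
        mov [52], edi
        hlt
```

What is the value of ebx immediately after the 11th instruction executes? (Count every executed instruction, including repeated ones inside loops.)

esi=30
eax=32
edx=12
ebx=35
edi=7
ebx=35*9=315
eax=-(32)=-32
esi=30^5=27
eax=(-32)^315=-293
esi=27-12=15
eax=(-293)&12=8
After step 11: ebx = 315.

315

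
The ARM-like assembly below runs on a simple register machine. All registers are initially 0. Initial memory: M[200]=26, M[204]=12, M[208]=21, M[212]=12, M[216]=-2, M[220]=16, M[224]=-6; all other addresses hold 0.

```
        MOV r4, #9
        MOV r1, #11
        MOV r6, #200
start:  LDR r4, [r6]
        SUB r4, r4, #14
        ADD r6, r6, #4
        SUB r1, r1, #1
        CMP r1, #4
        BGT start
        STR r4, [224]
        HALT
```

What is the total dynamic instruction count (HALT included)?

47

MOV r4, #9 → r4=9
MOV r1, #11 → r1=11
MOV r6, #200 → r6=200
LDR r4, [r6] → r4=M[200]=26
SUB r4, r4, #14 → r4=26-14=12
ADD r6, r6, #4 → r6=200+4=204
SUB r1, r1, #1 → r1=11-1=10
CMP r1, #4  (cmp 10,4)
BGT start: taken
LDR r4, [r6] → r4=M[204]=12
SUB r4, r4, #14 → r4=12-14=-2
ADD r6, r6, #4 → r6=204+4=208
SUB r1, r1, #1 → r1=10-1=9
CMP r1, #4  (cmp 9,4)
BGT start: taken
LDR r4, [r6] → r4=M[208]=21
SUB r4, r4, #14 → r4=21-14=7
ADD r6, r6, #4 → r6=208+4=212
SUB r1, r1, #1 → r1=9-1=8
CMP r1, #4  (cmp 8,4)
BGT start: taken
LDR r4, [r6] → r4=M[212]=12
SUB r4, r4, #14 → r4=12-14=-2
ADD r6, r6, #4 → r6=212+4=216
SUB r1, r1, #1 → r1=8-1=7
CMP r1, #4  (cmp 7,4)
BGT start: taken
LDR r4, [r6] → r4=M[216]=-2
SUB r4, r4, #14 → r4=(-2)-14=-16
ADD r6, r6, #4 → r6=216+4=220
SUB r1, r1, #1 → r1=7-1=6
CMP r1, #4  (cmp 6,4)
BGT start: taken
LDR r4, [r6] → r4=M[220]=16
SUB r4, r4, #14 → r4=16-14=2
ADD r6, r6, #4 → r6=220+4=224
SUB r1, r1, #1 → r1=6-1=5
CMP r1, #4  (cmp 5,4)
BGT start: taken
LDR r4, [r6] → r4=M[224]=-6
SUB r4, r4, #14 → r4=(-6)-14=-20
ADD r6, r6, #4 → r6=224+4=228
SUB r1, r1, #1 → r1=5-1=4
CMP r1, #4  (cmp 4,4)
BGT start: not taken
STR r4, [224] → M[224]=-20
halt.
Total executed instructions: 47.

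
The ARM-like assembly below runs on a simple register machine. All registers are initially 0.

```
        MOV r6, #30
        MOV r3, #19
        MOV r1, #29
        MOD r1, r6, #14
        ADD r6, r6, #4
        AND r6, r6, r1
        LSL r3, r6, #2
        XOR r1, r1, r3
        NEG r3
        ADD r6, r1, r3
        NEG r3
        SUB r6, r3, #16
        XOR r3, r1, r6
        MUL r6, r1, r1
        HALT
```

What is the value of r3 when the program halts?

-14

r6=30
r3=19
r1=29
r1=30%14=2
r6=30+4=34
r6=34&2=2
r3=2<<2=8
r1=2^8=10
r3=-(8)=-8
r6=10+(-8)=2
r3=-(-8)=8
r6=8-16=-8
r3=10^(-8)=-14
r6=10*10=100
halt.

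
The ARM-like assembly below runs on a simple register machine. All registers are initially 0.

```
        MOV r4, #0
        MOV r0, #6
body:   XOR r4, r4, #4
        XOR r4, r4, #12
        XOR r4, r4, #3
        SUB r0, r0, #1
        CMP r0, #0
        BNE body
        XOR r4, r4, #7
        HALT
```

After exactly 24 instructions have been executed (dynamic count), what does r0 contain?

2

after MOV r4, #0: r4=0
after MOV r0, #6: r0=6
after XOR r4, r4, #4: r4=0^4=4
after XOR r4, r4, #12: r4=4^12=8
after XOR r4, r4, #3: r4=8^3=11
after SUB r0, r0, #1: r0=6-1=5
CMP r0, #0  (cmp 5,0)
BNE body: taken
after XOR r4, r4, #4: r4=11^4=15
after XOR r4, r4, #12: r4=15^12=3
after XOR r4, r4, #3: r4=3^3=0
after SUB r0, r0, #1: r0=5-1=4
CMP r0, #0  (cmp 4,0)
BNE body: taken
after XOR r4, r4, #4: r4=0^4=4
after XOR r4, r4, #12: r4=4^12=8
after XOR r4, r4, #3: r4=8^3=11
after SUB r0, r0, #1: r0=4-1=3
CMP r0, #0  (cmp 3,0)
BNE body: taken
after XOR r4, r4, #4: r4=11^4=15
after XOR r4, r4, #12: r4=15^12=3
after XOR r4, r4, #3: r4=3^3=0
after SUB r0, r0, #1: r0=3-1=2
After step 24: r0 = 2.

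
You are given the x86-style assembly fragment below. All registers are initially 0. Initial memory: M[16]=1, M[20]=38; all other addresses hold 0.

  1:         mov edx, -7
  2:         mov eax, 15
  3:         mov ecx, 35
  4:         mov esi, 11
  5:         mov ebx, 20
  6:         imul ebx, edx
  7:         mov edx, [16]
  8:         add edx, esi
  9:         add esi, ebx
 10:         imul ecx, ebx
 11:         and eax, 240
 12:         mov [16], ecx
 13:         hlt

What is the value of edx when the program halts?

after mov edx, -7: edx=-7
after mov eax, 15: eax=15
after mov ecx, 35: ecx=35
after mov esi, 11: esi=11
after mov ebx, 20: ebx=20
after imul ebx, edx: ebx=20*(-7)=-140
after mov edx, [16]: edx=M[16]=1
after add edx, esi: edx=1+11=12
after add esi, ebx: esi=11+(-140)=-129
after imul ecx, ebx: ecx=35*(-140)=-4900
after and eax, 240: eax=15&240=0
mov [16], ecx → M[16]=-4900
halt.

12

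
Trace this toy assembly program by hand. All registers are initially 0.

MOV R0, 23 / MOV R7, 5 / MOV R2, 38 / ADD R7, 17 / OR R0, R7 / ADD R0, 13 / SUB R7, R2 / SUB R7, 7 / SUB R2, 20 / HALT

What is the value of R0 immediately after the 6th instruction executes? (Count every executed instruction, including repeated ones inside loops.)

R0=23
R7=5
R2=38
R7=5+17=22
R0=23|22=23
R0=23+13=36
After step 6: R0 = 36.

36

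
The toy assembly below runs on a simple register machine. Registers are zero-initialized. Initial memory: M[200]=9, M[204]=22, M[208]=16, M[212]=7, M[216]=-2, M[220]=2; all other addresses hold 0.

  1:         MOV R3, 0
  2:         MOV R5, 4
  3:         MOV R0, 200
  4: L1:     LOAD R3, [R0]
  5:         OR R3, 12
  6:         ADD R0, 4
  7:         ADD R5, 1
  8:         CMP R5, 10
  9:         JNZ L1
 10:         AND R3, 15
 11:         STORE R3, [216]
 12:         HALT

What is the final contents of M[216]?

R3=0
R5=4
R0=200
R3=M[200]=9
R3=9|12=13
R0=200+4=204
R5=4+1=5
CMP R5, 10  (cmp 5,10)
JNZ L1: taken
R3=M[204]=22
R3=22|12=30
R0=204+4=208
R5=5+1=6
CMP R5, 10  (cmp 6,10)
JNZ L1: taken
R3=M[208]=16
R3=16|12=28
R0=208+4=212
R5=6+1=7
CMP R5, 10  (cmp 7,10)
JNZ L1: taken
R3=M[212]=7
R3=7|12=15
R0=212+4=216
R5=7+1=8
CMP R5, 10  (cmp 8,10)
JNZ L1: taken
R3=M[216]=-2
R3=(-2)|12=-2
R0=216+4=220
R5=8+1=9
CMP R5, 10  (cmp 9,10)
JNZ L1: taken
R3=M[220]=2
R3=2|12=14
R0=220+4=224
R5=9+1=10
CMP R5, 10  (cmp 10,10)
JNZ L1: not taken
R3=14&15=14
STORE R3, [216] → M[216]=14
halt.

14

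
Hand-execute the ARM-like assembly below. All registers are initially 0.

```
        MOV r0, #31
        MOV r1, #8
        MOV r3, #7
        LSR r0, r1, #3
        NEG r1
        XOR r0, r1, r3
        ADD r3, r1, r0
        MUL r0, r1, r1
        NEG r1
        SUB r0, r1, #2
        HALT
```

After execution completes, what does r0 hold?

r0=31
r1=8
r3=7
r0=8>>3=1
r1=-(8)=-8
r0=(-8)^7=-1
r3=(-8)+(-1)=-9
r0=(-8)*(-8)=64
r1=-(-8)=8
r0=8-2=6
halt.

6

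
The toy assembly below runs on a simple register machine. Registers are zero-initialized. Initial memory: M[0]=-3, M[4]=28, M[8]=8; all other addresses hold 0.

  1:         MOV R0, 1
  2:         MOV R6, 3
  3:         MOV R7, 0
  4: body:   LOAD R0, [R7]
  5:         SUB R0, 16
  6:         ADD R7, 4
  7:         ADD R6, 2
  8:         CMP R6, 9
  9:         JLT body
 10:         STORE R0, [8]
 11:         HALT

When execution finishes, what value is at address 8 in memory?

after MOV R0, 1: R0=1
after MOV R6, 3: R6=3
after MOV R7, 0: R7=0
after LOAD R0, [R7]: R0=M[0]=-3
after SUB R0, 16: R0=(-3)-16=-19
after ADD R7, 4: R7=0+4=4
after ADD R6, 2: R6=3+2=5
CMP R6, 9  (cmp 5,9)
JLT body: taken
after LOAD R0, [R7]: R0=M[4]=28
after SUB R0, 16: R0=28-16=12
after ADD R7, 4: R7=4+4=8
after ADD R6, 2: R6=5+2=7
CMP R6, 9  (cmp 7,9)
JLT body: taken
after LOAD R0, [R7]: R0=M[8]=8
after SUB R0, 16: R0=8-16=-8
after ADD R7, 4: R7=8+4=12
after ADD R6, 2: R6=7+2=9
CMP R6, 9  (cmp 9,9)
JLT body: not taken
STORE R0, [8] → M[8]=-8
halt.

-8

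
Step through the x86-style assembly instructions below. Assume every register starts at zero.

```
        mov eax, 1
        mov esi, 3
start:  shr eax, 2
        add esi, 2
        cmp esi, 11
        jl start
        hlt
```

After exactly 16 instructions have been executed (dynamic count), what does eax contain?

eax=1
esi=3
eax=1>>2=0
esi=3+2=5
cmp esi, 11  (cmp 5,11)
jl start: taken
eax=0>>2=0
esi=5+2=7
cmp esi, 11  (cmp 7,11)
jl start: taken
eax=0>>2=0
esi=7+2=9
cmp esi, 11  (cmp 9,11)
jl start: taken
eax=0>>2=0
esi=9+2=11
After step 16: eax = 0.

0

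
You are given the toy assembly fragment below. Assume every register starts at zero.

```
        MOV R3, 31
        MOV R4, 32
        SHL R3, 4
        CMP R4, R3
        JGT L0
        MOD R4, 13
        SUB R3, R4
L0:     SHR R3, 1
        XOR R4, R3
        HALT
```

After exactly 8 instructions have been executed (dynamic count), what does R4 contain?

after MOV R3, 31: R3=31
after MOV R4, 32: R4=32
after SHL R3, 4: R3=31<<4=496
CMP R4, R3  (cmp 32,496)
JGT L0: not taken
after MOD R4, 13: R4=32%13=6
after SUB R3, R4: R3=496-6=490
after SHR R3, 1: R3=490>>1=245
After step 8: R4 = 6.

6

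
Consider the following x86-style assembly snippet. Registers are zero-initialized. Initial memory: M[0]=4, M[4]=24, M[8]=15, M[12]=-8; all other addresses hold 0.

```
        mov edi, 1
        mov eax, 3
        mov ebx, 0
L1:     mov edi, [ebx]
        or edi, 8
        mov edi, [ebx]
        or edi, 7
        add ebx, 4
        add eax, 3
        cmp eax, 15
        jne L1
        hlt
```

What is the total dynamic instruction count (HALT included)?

after mov edi, 1: edi=1
after mov eax, 3: eax=3
after mov ebx, 0: ebx=0
after mov edi, [ebx]: edi=M[0]=4
after or edi, 8: edi=4|8=12
after mov edi, [ebx]: edi=M[0]=4
after or edi, 7: edi=4|7=7
after add ebx, 4: ebx=0+4=4
after add eax, 3: eax=3+3=6
cmp eax, 15  (cmp 6,15)
jne L1: taken
after mov edi, [ebx]: edi=M[4]=24
after or edi, 8: edi=24|8=24
after mov edi, [ebx]: edi=M[4]=24
after or edi, 7: edi=24|7=31
after add ebx, 4: ebx=4+4=8
after add eax, 3: eax=6+3=9
cmp eax, 15  (cmp 9,15)
jne L1: taken
after mov edi, [ebx]: edi=M[8]=15
after or edi, 8: edi=15|8=15
after mov edi, [ebx]: edi=M[8]=15
after or edi, 7: edi=15|7=15
after add ebx, 4: ebx=8+4=12
after add eax, 3: eax=9+3=12
cmp eax, 15  (cmp 12,15)
jne L1: taken
after mov edi, [ebx]: edi=M[12]=-8
after or edi, 8: edi=(-8)|8=-8
after mov edi, [ebx]: edi=M[12]=-8
after or edi, 7: edi=(-8)|7=-1
after add ebx, 4: ebx=12+4=16
after add eax, 3: eax=12+3=15
cmp eax, 15  (cmp 15,15)
jne L1: not taken
halt.
Total executed instructions: 36.

36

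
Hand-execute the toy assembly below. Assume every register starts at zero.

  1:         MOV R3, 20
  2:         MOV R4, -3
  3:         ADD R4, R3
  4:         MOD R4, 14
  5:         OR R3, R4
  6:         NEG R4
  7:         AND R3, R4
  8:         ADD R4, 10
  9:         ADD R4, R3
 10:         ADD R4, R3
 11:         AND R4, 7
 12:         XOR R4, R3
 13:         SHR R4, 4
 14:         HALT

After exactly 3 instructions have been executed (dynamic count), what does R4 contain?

17

after MOV R3, 20: R3=20
after MOV R4, -3: R4=-3
after ADD R4, R3: R4=(-3)+20=17
After step 3: R4 = 17.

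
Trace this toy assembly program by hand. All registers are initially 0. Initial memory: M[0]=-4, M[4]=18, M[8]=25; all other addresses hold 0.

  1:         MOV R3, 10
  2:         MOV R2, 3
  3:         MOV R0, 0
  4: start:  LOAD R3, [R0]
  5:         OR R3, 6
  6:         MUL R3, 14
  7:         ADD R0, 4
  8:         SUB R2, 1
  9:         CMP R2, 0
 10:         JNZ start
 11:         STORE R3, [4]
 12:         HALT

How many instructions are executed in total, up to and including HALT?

after MOV R3, 10: R3=10
after MOV R2, 3: R2=3
after MOV R0, 0: R0=0
after LOAD R3, [R0]: R3=M[0]=-4
after OR R3, 6: R3=(-4)|6=-2
after MUL R3, 14: R3=(-2)*14=-28
after ADD R0, 4: R0=0+4=4
after SUB R2, 1: R2=3-1=2
CMP R2, 0  (cmp 2,0)
JNZ start: taken
after LOAD R3, [R0]: R3=M[4]=18
after OR R3, 6: R3=18|6=22
after MUL R3, 14: R3=22*14=308
after ADD R0, 4: R0=4+4=8
after SUB R2, 1: R2=2-1=1
CMP R2, 0  (cmp 1,0)
JNZ start: taken
after LOAD R3, [R0]: R3=M[8]=25
after OR R3, 6: R3=25|6=31
after MUL R3, 14: R3=31*14=434
after ADD R0, 4: R0=8+4=12
after SUB R2, 1: R2=1-1=0
CMP R2, 0  (cmp 0,0)
JNZ start: not taken
STORE R3, [4] → M[4]=434
halt.
Total executed instructions: 26.

26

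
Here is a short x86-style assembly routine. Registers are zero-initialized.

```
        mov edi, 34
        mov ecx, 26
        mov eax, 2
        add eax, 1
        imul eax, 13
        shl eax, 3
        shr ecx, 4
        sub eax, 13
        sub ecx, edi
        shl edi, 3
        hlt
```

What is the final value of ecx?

-33

mov edi, 34 → edi=34
mov ecx, 26 → ecx=26
mov eax, 2 → eax=2
add eax, 1 → eax=2+1=3
imul eax, 13 → eax=3*13=39
shl eax, 3 → eax=39<<3=312
shr ecx, 4 → ecx=26>>4=1
sub eax, 13 → eax=312-13=299
sub ecx, edi → ecx=1-34=-33
shl edi, 3 → edi=34<<3=272
halt.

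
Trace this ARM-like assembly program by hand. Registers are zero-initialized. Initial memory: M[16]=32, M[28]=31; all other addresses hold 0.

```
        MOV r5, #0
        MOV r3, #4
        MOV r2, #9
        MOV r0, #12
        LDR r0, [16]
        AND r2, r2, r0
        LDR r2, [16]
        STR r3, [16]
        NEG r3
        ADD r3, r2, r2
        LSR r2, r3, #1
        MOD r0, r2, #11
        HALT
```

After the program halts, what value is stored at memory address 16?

r5=0
r3=4
r2=9
r0=12
r0=M[16]=32
r2=9&32=0
r2=M[16]=32
STR r3, [16] → M[16]=4
r3=-(4)=-4
r3=32+32=64
r2=64>>1=32
r0=32%11=10
halt.

4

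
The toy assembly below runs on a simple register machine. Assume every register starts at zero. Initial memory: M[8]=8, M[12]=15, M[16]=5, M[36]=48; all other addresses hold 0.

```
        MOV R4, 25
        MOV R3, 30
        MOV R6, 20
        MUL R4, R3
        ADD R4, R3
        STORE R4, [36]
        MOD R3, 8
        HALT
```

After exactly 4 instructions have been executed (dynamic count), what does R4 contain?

750

MOV R4, 25 → R4=25
MOV R3, 30 → R3=30
MOV R6, 20 → R6=20
MUL R4, R3 → R4=25*30=750
After step 4: R4 = 750.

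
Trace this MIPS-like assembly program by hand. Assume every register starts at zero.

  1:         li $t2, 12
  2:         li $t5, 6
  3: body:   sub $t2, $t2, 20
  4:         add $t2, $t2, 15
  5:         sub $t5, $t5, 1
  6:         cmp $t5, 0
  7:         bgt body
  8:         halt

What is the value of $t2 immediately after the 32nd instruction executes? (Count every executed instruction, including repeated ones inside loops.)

-18

after li $t2, 12: $t2=12
after li $t5, 6: $t5=6
after sub $t2, $t2, 20: $t2=12-20=-8
after add $t2, $t2, 15: $t2=(-8)+15=7
after sub $t5, $t5, 1: $t5=6-1=5
cmp $t5, 0  (cmp 5,0)
bgt body: taken
after sub $t2, $t2, 20: $t2=7-20=-13
after add $t2, $t2, 15: $t2=(-13)+15=2
after sub $t5, $t5, 1: $t5=5-1=4
cmp $t5, 0  (cmp 4,0)
bgt body: taken
after sub $t2, $t2, 20: $t2=2-20=-18
after add $t2, $t2, 15: $t2=(-18)+15=-3
after sub $t5, $t5, 1: $t5=4-1=3
cmp $t5, 0  (cmp 3,0)
bgt body: taken
after sub $t2, $t2, 20: $t2=(-3)-20=-23
after add $t2, $t2, 15: $t2=(-23)+15=-8
after sub $t5, $t5, 1: $t5=3-1=2
cmp $t5, 0  (cmp 2,0)
bgt body: taken
after sub $t2, $t2, 20: $t2=(-8)-20=-28
after add $t2, $t2, 15: $t2=(-28)+15=-13
after sub $t5, $t5, 1: $t5=2-1=1
cmp $t5, 0  (cmp 1,0)
bgt body: taken
after sub $t2, $t2, 20: $t2=(-13)-20=-33
after add $t2, $t2, 15: $t2=(-33)+15=-18
after sub $t5, $t5, 1: $t5=1-1=0
cmp $t5, 0  (cmp 0,0)
bgt body: not taken
After step 32: $t2 = -18.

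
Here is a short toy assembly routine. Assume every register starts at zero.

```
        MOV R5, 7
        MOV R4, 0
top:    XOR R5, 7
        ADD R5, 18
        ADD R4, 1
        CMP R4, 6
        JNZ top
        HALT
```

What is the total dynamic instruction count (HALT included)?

R5=7
R4=0
R5=7^7=0
R5=0+18=18
R4=0+1=1
CMP R4, 6  (cmp 1,6)
JNZ top: taken
R5=18^7=21
R5=21+18=39
R4=1+1=2
CMP R4, 6  (cmp 2,6)
JNZ top: taken
R5=39^7=32
R5=32+18=50
R4=2+1=3
CMP R4, 6  (cmp 3,6)
JNZ top: taken
R5=50^7=53
R5=53+18=71
R4=3+1=4
CMP R4, 6  (cmp 4,6)
JNZ top: taken
R5=71^7=64
R5=64+18=82
R4=4+1=5
CMP R4, 6  (cmp 5,6)
JNZ top: taken
R5=82^7=85
R5=85+18=103
R4=5+1=6
CMP R4, 6  (cmp 6,6)
JNZ top: not taken
halt.
Total executed instructions: 33.

33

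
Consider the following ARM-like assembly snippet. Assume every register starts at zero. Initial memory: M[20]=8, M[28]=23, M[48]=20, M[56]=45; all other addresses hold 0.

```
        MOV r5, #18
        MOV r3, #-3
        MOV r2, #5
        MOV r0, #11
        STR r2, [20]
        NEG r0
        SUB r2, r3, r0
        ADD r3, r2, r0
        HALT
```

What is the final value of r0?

r5=18
r3=-3
r2=5
r0=11
STR r2, [20] → M[20]=5
r0=-(11)=-11
r2=(-3)-(-11)=8
r3=8+(-11)=-3
halt.

-11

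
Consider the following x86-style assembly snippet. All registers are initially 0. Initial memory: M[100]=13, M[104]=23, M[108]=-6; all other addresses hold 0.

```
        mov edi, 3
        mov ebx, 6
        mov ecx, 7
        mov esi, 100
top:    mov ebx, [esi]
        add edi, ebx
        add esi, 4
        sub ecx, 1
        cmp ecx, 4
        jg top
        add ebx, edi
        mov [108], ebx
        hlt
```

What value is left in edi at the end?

after mov edi, 3: edi=3
after mov ebx, 6: ebx=6
after mov ecx, 7: ecx=7
after mov esi, 100: esi=100
after mov ebx, [esi]: ebx=M[100]=13
after add edi, ebx: edi=3+13=16
after add esi, 4: esi=100+4=104
after sub ecx, 1: ecx=7-1=6
cmp ecx, 4  (cmp 6,4)
jg top: taken
after mov ebx, [esi]: ebx=M[104]=23
after add edi, ebx: edi=16+23=39
after add esi, 4: esi=104+4=108
after sub ecx, 1: ecx=6-1=5
cmp ecx, 4  (cmp 5,4)
jg top: taken
after mov ebx, [esi]: ebx=M[108]=-6
after add edi, ebx: edi=39+(-6)=33
after add esi, 4: esi=108+4=112
after sub ecx, 1: ecx=5-1=4
cmp ecx, 4  (cmp 4,4)
jg top: not taken
after add ebx, edi: ebx=(-6)+33=27
mov [108], ebx → M[108]=27
halt.

33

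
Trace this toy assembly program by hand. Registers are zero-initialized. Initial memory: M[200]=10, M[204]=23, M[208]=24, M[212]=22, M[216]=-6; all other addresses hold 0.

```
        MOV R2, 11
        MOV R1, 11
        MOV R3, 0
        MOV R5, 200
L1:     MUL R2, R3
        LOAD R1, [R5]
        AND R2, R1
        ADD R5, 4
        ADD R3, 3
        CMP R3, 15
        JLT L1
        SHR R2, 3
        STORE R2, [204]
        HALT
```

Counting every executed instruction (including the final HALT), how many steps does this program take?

MOV R2, 11 → R2=11
MOV R1, 11 → R1=11
MOV R3, 0 → R3=0
MOV R5, 200 → R5=200
MUL R2, R3 → R2=11*0=0
LOAD R1, [R5] → R1=M[200]=10
AND R2, R1 → R2=0&10=0
ADD R5, 4 → R5=200+4=204
ADD R3, 3 → R3=0+3=3
CMP R3, 15  (cmp 3,15)
JLT L1: taken
MUL R2, R3 → R2=0*3=0
LOAD R1, [R5] → R1=M[204]=23
AND R2, R1 → R2=0&23=0
ADD R5, 4 → R5=204+4=208
ADD R3, 3 → R3=3+3=6
CMP R3, 15  (cmp 6,15)
JLT L1: taken
MUL R2, R3 → R2=0*6=0
LOAD R1, [R5] → R1=M[208]=24
AND R2, R1 → R2=0&24=0
ADD R5, 4 → R5=208+4=212
ADD R3, 3 → R3=6+3=9
CMP R3, 15  (cmp 9,15)
JLT L1: taken
MUL R2, R3 → R2=0*9=0
LOAD R1, [R5] → R1=M[212]=22
AND R2, R1 → R2=0&22=0
ADD R5, 4 → R5=212+4=216
ADD R3, 3 → R3=9+3=12
CMP R3, 15  (cmp 12,15)
JLT L1: taken
MUL R2, R3 → R2=0*12=0
LOAD R1, [R5] → R1=M[216]=-6
AND R2, R1 → R2=0&(-6)=0
ADD R5, 4 → R5=216+4=220
ADD R3, 3 → R3=12+3=15
CMP R3, 15  (cmp 15,15)
JLT L1: not taken
SHR R2, 3 → R2=0>>3=0
STORE R2, [204] → M[204]=0
halt.
Total executed instructions: 42.

42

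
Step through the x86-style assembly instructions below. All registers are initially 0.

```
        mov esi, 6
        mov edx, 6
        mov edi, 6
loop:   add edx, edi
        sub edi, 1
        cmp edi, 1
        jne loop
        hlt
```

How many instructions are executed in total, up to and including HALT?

after mov esi, 6: esi=6
after mov edx, 6: edx=6
after mov edi, 6: edi=6
after add edx, edi: edx=6+6=12
after sub edi, 1: edi=6-1=5
cmp edi, 1  (cmp 5,1)
jne loop: taken
after add edx, edi: edx=12+5=17
after sub edi, 1: edi=5-1=4
cmp edi, 1  (cmp 4,1)
jne loop: taken
after add edx, edi: edx=17+4=21
after sub edi, 1: edi=4-1=3
cmp edi, 1  (cmp 3,1)
jne loop: taken
after add edx, edi: edx=21+3=24
after sub edi, 1: edi=3-1=2
cmp edi, 1  (cmp 2,1)
jne loop: taken
after add edx, edi: edx=24+2=26
after sub edi, 1: edi=2-1=1
cmp edi, 1  (cmp 1,1)
jne loop: not taken
halt.
Total executed instructions: 24.

24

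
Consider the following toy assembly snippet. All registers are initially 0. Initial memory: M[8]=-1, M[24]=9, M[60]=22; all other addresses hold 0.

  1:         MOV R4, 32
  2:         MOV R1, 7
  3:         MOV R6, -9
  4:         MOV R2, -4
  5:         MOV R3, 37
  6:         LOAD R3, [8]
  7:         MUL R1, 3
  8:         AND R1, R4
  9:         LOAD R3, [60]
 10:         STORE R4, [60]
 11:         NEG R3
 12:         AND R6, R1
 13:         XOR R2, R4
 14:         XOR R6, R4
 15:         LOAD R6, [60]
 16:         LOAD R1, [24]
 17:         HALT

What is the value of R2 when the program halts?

-36

MOV R4, 32 → R4=32
MOV R1, 7 → R1=7
MOV R6, -9 → R6=-9
MOV R2, -4 → R2=-4
MOV R3, 37 → R3=37
LOAD R3, [8] → R3=M[8]=-1
MUL R1, 3 → R1=7*3=21
AND R1, R4 → R1=21&32=0
LOAD R3, [60] → R3=M[60]=22
STORE R4, [60] → M[60]=32
NEG R3 → R3=-(22)=-22
AND R6, R1 → R6=(-9)&0=0
XOR R2, R4 → R2=(-4)^32=-36
XOR R6, R4 → R6=0^32=32
LOAD R6, [60] → R6=M[60]=32
LOAD R1, [24] → R1=M[24]=9
halt.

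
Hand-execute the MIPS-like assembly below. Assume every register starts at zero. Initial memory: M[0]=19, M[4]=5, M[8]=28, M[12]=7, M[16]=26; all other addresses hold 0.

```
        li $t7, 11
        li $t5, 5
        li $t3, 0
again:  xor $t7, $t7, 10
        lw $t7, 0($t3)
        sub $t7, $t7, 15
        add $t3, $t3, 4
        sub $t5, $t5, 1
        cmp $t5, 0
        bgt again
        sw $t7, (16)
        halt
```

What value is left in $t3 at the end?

$t7=11
$t5=5
$t3=0
$t7=11^10=1
$t7=M[0]=19
$t7=19-15=4
$t3=0+4=4
$t5=5-1=4
cmp $t5, 0  (cmp 4,0)
bgt again: taken
$t7=4^10=14
$t7=M[4]=5
$t7=5-15=-10
$t3=4+4=8
$t5=4-1=3
cmp $t5, 0  (cmp 3,0)
bgt again: taken
$t7=(-10)^10=-4
$t7=M[8]=28
$t7=28-15=13
$t3=8+4=12
$t5=3-1=2
cmp $t5, 0  (cmp 2,0)
bgt again: taken
$t7=13^10=7
$t7=M[12]=7
$t7=7-15=-8
$t3=12+4=16
$t5=2-1=1
cmp $t5, 0  (cmp 1,0)
bgt again: taken
$t7=(-8)^10=-14
$t7=M[16]=26
$t7=26-15=11
$t3=16+4=20
$t5=1-1=0
cmp $t5, 0  (cmp 0,0)
bgt again: not taken
sw $t7, (16) → M[16]=11
halt.

20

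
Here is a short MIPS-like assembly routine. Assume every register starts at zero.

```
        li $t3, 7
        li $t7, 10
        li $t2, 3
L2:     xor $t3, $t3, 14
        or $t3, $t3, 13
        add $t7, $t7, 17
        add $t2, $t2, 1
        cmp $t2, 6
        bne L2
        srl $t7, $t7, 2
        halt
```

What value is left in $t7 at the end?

15

$t3=7
$t7=10
$t2=3
$t3=7^14=9
$t3=9|13=13
$t7=10+17=27
$t2=3+1=4
cmp $t2, 6  (cmp 4,6)
bne L2: taken
$t3=13^14=3
$t3=3|13=15
$t7=27+17=44
$t2=4+1=5
cmp $t2, 6  (cmp 5,6)
bne L2: taken
$t3=15^14=1
$t3=1|13=13
$t7=44+17=61
$t2=5+1=6
cmp $t2, 6  (cmp 6,6)
bne L2: not taken
$t7=61>>2=15
halt.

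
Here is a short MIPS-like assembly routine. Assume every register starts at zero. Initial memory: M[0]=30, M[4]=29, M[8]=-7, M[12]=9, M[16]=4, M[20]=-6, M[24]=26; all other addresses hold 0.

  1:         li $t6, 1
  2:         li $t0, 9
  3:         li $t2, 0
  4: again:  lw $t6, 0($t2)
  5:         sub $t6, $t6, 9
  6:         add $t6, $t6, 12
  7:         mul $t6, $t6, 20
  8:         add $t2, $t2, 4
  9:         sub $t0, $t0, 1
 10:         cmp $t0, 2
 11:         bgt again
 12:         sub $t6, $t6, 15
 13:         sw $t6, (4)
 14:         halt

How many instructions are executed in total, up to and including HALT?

62

$t6=1
$t0=9
$t2=0
$t6=M[0]=30
$t6=30-9=21
$t6=21+12=33
$t6=33*20=660
$t2=0+4=4
$t0=9-1=8
cmp $t0, 2  (cmp 8,2)
bgt again: taken
$t6=M[4]=29
$t6=29-9=20
$t6=20+12=32
$t6=32*20=640
$t2=4+4=8
$t0=8-1=7
cmp $t0, 2  (cmp 7,2)
bgt again: taken
$t6=M[8]=-7
$t6=(-7)-9=-16
$t6=(-16)+12=-4
$t6=(-4)*20=-80
$t2=8+4=12
$t0=7-1=6
cmp $t0, 2  (cmp 6,2)
bgt again: taken
$t6=M[12]=9
$t6=9-9=0
$t6=0+12=12
$t6=12*20=240
$t2=12+4=16
$t0=6-1=5
cmp $t0, 2  (cmp 5,2)
bgt again: taken
$t6=M[16]=4
$t6=4-9=-5
$t6=(-5)+12=7
$t6=7*20=140
$t2=16+4=20
$t0=5-1=4
cmp $t0, 2  (cmp 4,2)
bgt again: taken
$t6=M[20]=-6
$t6=(-6)-9=-15
$t6=(-15)+12=-3
$t6=(-3)*20=-60
$t2=20+4=24
$t0=4-1=3
cmp $t0, 2  (cmp 3,2)
bgt again: taken
$t6=M[24]=26
$t6=26-9=17
$t6=17+12=29
$t6=29*20=580
$t2=24+4=28
$t0=3-1=2
cmp $t0, 2  (cmp 2,2)
bgt again: not taken
$t6=580-15=565
sw $t6, (4) → M[4]=565
halt.
Total executed instructions: 62.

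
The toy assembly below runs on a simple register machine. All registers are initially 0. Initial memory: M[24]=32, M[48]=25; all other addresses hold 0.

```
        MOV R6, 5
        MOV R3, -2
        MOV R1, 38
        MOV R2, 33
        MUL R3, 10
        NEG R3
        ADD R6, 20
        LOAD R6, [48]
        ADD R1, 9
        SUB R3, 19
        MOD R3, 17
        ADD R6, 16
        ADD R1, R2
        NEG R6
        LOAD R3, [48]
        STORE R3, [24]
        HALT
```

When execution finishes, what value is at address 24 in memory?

25

MOV R6, 5 → R6=5
MOV R3, -2 → R3=-2
MOV R1, 38 → R1=38
MOV R2, 33 → R2=33
MUL R3, 10 → R3=(-2)*10=-20
NEG R3 → R3=-(-20)=20
ADD R6, 20 → R6=5+20=25
LOAD R6, [48] → R6=M[48]=25
ADD R1, 9 → R1=38+9=47
SUB R3, 19 → R3=20-19=1
MOD R3, 17 → R3=1%17=1
ADD R6, 16 → R6=25+16=41
ADD R1, R2 → R1=47+33=80
NEG R6 → R6=-(41)=-41
LOAD R3, [48] → R3=M[48]=25
STORE R3, [24] → M[24]=25
halt.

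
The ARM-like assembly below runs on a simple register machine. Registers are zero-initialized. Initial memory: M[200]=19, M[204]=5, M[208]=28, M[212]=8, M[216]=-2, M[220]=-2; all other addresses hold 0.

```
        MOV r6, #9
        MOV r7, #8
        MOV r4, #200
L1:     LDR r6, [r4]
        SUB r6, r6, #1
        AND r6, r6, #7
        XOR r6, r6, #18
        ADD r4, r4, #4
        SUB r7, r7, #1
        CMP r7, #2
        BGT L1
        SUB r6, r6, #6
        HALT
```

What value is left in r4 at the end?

224

after MOV r6, #9: r6=9
after MOV r7, #8: r7=8
after MOV r4, #200: r4=200
after LDR r6, [r4]: r6=M[200]=19
after SUB r6, r6, #1: r6=19-1=18
after AND r6, r6, #7: r6=18&7=2
after XOR r6, r6, #18: r6=2^18=16
after ADD r4, r4, #4: r4=200+4=204
after SUB r7, r7, #1: r7=8-1=7
CMP r7, #2  (cmp 7,2)
BGT L1: taken
after LDR r6, [r4]: r6=M[204]=5
after SUB r6, r6, #1: r6=5-1=4
after AND r6, r6, #7: r6=4&7=4
after XOR r6, r6, #18: r6=4^18=22
after ADD r4, r4, #4: r4=204+4=208
after SUB r7, r7, #1: r7=7-1=6
CMP r7, #2  (cmp 6,2)
BGT L1: taken
after LDR r6, [r4]: r6=M[208]=28
after SUB r6, r6, #1: r6=28-1=27
after AND r6, r6, #7: r6=27&7=3
after XOR r6, r6, #18: r6=3^18=17
after ADD r4, r4, #4: r4=208+4=212
after SUB r7, r7, #1: r7=6-1=5
CMP r7, #2  (cmp 5,2)
BGT L1: taken
after LDR r6, [r4]: r6=M[212]=8
after SUB r6, r6, #1: r6=8-1=7
after AND r6, r6, #7: r6=7&7=7
after XOR r6, r6, #18: r6=7^18=21
after ADD r4, r4, #4: r4=212+4=216
after SUB r7, r7, #1: r7=5-1=4
CMP r7, #2  (cmp 4,2)
BGT L1: taken
after LDR r6, [r4]: r6=M[216]=-2
after SUB r6, r6, #1: r6=(-2)-1=-3
after AND r6, r6, #7: r6=(-3)&7=5
after XOR r6, r6, #18: r6=5^18=23
after ADD r4, r4, #4: r4=216+4=220
after SUB r7, r7, #1: r7=4-1=3
CMP r7, #2  (cmp 3,2)
BGT L1: taken
after LDR r6, [r4]: r6=M[220]=-2
after SUB r6, r6, #1: r6=(-2)-1=-3
after AND r6, r6, #7: r6=(-3)&7=5
after XOR r6, r6, #18: r6=5^18=23
after ADD r4, r4, #4: r4=220+4=224
after SUB r7, r7, #1: r7=3-1=2
CMP r7, #2  (cmp 2,2)
BGT L1: not taken
after SUB r6, r6, #6: r6=23-6=17
halt.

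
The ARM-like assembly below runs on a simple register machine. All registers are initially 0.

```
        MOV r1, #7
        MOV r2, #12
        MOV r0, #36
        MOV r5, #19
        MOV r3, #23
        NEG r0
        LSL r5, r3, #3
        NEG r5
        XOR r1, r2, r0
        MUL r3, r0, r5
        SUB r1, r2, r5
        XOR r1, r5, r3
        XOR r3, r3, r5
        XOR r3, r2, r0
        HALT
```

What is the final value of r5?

after MOV r1, #7: r1=7
after MOV r2, #12: r2=12
after MOV r0, #36: r0=36
after MOV r5, #19: r5=19
after MOV r3, #23: r3=23
after NEG r0: r0=-(36)=-36
after LSL r5, r3, #3: r5=23<<3=184
after NEG r5: r5=-(184)=-184
after XOR r1, r2, r0: r1=12^(-36)=-48
after MUL r3, r0, r5: r3=(-36)*(-184)=6624
after SUB r1, r2, r5: r1=12-(-184)=196
after XOR r1, r5, r3: r1=(-184)^6624=-6488
after XOR r3, r3, r5: r3=6624^(-184)=-6488
after XOR r3, r2, r0: r3=12^(-36)=-48
halt.

-184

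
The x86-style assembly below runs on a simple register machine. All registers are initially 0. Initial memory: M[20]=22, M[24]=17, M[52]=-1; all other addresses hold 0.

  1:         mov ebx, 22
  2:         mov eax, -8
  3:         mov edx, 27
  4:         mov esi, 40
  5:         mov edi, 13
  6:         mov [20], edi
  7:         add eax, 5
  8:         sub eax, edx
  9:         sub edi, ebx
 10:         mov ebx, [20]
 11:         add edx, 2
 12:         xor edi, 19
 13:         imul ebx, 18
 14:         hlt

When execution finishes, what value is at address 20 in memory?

mov ebx, 22 → ebx=22
mov eax, -8 → eax=-8
mov edx, 27 → edx=27
mov esi, 40 → esi=40
mov edi, 13 → edi=13
mov [20], edi → M[20]=13
add eax, 5 → eax=(-8)+5=-3
sub eax, edx → eax=(-3)-27=-30
sub edi, ebx → edi=13-22=-9
mov ebx, [20] → ebx=M[20]=13
add edx, 2 → edx=27+2=29
xor edi, 19 → edi=(-9)^19=-28
imul ebx, 18 → ebx=13*18=234
halt.

13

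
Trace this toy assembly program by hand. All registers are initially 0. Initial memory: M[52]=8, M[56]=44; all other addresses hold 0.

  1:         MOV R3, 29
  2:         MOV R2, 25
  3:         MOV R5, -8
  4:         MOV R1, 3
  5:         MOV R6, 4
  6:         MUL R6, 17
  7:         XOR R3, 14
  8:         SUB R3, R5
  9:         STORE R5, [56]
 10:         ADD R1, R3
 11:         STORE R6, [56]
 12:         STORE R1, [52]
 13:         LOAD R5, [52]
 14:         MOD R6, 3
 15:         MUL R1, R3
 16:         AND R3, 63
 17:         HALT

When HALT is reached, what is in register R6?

after MOV R3, 29: R3=29
after MOV R2, 25: R2=25
after MOV R5, -8: R5=-8
after MOV R1, 3: R1=3
after MOV R6, 4: R6=4
after MUL R6, 17: R6=4*17=68
after XOR R3, 14: R3=29^14=19
after SUB R3, R5: R3=19-(-8)=27
STORE R5, [56] → M[56]=-8
after ADD R1, R3: R1=3+27=30
STORE R6, [56] → M[56]=68
STORE R1, [52] → M[52]=30
after LOAD R5, [52]: R5=M[52]=30
after MOD R6, 3: R6=68%3=2
after MUL R1, R3: R1=30*27=810
after AND R3, 63: R3=27&63=27
halt.

2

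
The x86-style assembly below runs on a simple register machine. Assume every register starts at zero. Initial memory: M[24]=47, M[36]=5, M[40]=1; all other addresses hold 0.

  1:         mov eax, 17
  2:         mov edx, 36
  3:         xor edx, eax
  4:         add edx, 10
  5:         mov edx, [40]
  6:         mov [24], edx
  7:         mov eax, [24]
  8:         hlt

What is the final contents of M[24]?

after mov eax, 17: eax=17
after mov edx, 36: edx=36
after xor edx, eax: edx=36^17=53
after add edx, 10: edx=53+10=63
after mov edx, [40]: edx=M[40]=1
mov [24], edx → M[24]=1
after mov eax, [24]: eax=M[24]=1
halt.

1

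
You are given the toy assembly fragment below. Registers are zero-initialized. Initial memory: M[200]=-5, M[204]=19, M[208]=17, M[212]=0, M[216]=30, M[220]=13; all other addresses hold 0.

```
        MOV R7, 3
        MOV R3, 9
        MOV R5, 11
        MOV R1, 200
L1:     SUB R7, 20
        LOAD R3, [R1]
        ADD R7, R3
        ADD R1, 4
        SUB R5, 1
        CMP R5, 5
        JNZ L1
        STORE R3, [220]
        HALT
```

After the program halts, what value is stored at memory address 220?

13

MOV R7, 3 → R7=3
MOV R3, 9 → R3=9
MOV R5, 11 → R5=11
MOV R1, 200 → R1=200
SUB R7, 20 → R7=3-20=-17
LOAD R3, [R1] → R3=M[200]=-5
ADD R7, R3 → R7=(-17)+(-5)=-22
ADD R1, 4 → R1=200+4=204
SUB R5, 1 → R5=11-1=10
CMP R5, 5  (cmp 10,5)
JNZ L1: taken
SUB R7, 20 → R7=(-22)-20=-42
LOAD R3, [R1] → R3=M[204]=19
ADD R7, R3 → R7=(-42)+19=-23
ADD R1, 4 → R1=204+4=208
SUB R5, 1 → R5=10-1=9
CMP R5, 5  (cmp 9,5)
JNZ L1: taken
SUB R7, 20 → R7=(-23)-20=-43
LOAD R3, [R1] → R3=M[208]=17
ADD R7, R3 → R7=(-43)+17=-26
ADD R1, 4 → R1=208+4=212
SUB R5, 1 → R5=9-1=8
CMP R5, 5  (cmp 8,5)
JNZ L1: taken
SUB R7, 20 → R7=(-26)-20=-46
LOAD R3, [R1] → R3=M[212]=0
ADD R7, R3 → R7=(-46)+0=-46
ADD R1, 4 → R1=212+4=216
SUB R5, 1 → R5=8-1=7
CMP R5, 5  (cmp 7,5)
JNZ L1: taken
SUB R7, 20 → R7=(-46)-20=-66
LOAD R3, [R1] → R3=M[216]=30
ADD R7, R3 → R7=(-66)+30=-36
ADD R1, 4 → R1=216+4=220
SUB R5, 1 → R5=7-1=6
CMP R5, 5  (cmp 6,5)
JNZ L1: taken
SUB R7, 20 → R7=(-36)-20=-56
LOAD R3, [R1] → R3=M[220]=13
ADD R7, R3 → R7=(-56)+13=-43
ADD R1, 4 → R1=220+4=224
SUB R5, 1 → R5=6-1=5
CMP R5, 5  (cmp 5,5)
JNZ L1: not taken
STORE R3, [220] → M[220]=13
halt.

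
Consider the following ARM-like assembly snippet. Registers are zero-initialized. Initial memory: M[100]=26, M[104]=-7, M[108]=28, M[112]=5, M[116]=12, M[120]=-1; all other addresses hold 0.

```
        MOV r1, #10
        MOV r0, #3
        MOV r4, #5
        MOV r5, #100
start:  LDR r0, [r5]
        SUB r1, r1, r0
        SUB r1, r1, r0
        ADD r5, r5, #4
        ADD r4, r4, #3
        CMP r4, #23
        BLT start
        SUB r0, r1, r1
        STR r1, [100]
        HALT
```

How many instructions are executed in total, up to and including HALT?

49

MOV r1, #10 → r1=10
MOV r0, #3 → r0=3
MOV r4, #5 → r4=5
MOV r5, #100 → r5=100
LDR r0, [r5] → r0=M[100]=26
SUB r1, r1, r0 → r1=10-26=-16
SUB r1, r1, r0 → r1=(-16)-26=-42
ADD r5, r5, #4 → r5=100+4=104
ADD r4, r4, #3 → r4=5+3=8
CMP r4, #23  (cmp 8,23)
BLT start: taken
LDR r0, [r5] → r0=M[104]=-7
SUB r1, r1, r0 → r1=(-42)-(-7)=-35
SUB r1, r1, r0 → r1=(-35)-(-7)=-28
ADD r5, r5, #4 → r5=104+4=108
ADD r4, r4, #3 → r4=8+3=11
CMP r4, #23  (cmp 11,23)
BLT start: taken
LDR r0, [r5] → r0=M[108]=28
SUB r1, r1, r0 → r1=(-28)-28=-56
SUB r1, r1, r0 → r1=(-56)-28=-84
ADD r5, r5, #4 → r5=108+4=112
ADD r4, r4, #3 → r4=11+3=14
CMP r4, #23  (cmp 14,23)
BLT start: taken
LDR r0, [r5] → r0=M[112]=5
SUB r1, r1, r0 → r1=(-84)-5=-89
SUB r1, r1, r0 → r1=(-89)-5=-94
ADD r5, r5, #4 → r5=112+4=116
ADD r4, r4, #3 → r4=14+3=17
CMP r4, #23  (cmp 17,23)
BLT start: taken
LDR r0, [r5] → r0=M[116]=12
SUB r1, r1, r0 → r1=(-94)-12=-106
SUB r1, r1, r0 → r1=(-106)-12=-118
ADD r5, r5, #4 → r5=116+4=120
ADD r4, r4, #3 → r4=17+3=20
CMP r4, #23  (cmp 20,23)
BLT start: taken
LDR r0, [r5] → r0=M[120]=-1
SUB r1, r1, r0 → r1=(-118)-(-1)=-117
SUB r1, r1, r0 → r1=(-117)-(-1)=-116
ADD r5, r5, #4 → r5=120+4=124
ADD r4, r4, #3 → r4=20+3=23
CMP r4, #23  (cmp 23,23)
BLT start: not taken
SUB r0, r1, r1 → r0=(-116)-(-116)=0
STR r1, [100] → M[100]=-116
halt.
Total executed instructions: 49.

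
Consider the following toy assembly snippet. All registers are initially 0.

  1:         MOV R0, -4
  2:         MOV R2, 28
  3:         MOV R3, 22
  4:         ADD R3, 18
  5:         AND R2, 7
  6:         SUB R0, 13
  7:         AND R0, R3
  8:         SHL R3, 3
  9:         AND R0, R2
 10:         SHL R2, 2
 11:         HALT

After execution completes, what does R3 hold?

320

R0=-4
R2=28
R3=22
R3=22+18=40
R2=28&7=4
R0=(-4)-13=-17
R0=(-17)&40=40
R3=40<<3=320
R0=40&4=0
R2=4<<2=16
halt.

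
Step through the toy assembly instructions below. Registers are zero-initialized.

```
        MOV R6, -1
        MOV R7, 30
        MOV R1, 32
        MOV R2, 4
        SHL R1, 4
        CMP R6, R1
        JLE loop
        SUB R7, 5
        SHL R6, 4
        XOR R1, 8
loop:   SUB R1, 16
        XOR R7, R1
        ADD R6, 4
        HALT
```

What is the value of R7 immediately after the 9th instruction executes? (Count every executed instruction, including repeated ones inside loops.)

after MOV R6, -1: R6=-1
after MOV R7, 30: R7=30
after MOV R1, 32: R1=32
after MOV R2, 4: R2=4
after SHL R1, 4: R1=32<<4=512
CMP R6, R1  (cmp -1,512)
JLE loop: taken
after SUB R1, 16: R1=512-16=496
after XOR R7, R1: R7=30^496=494
After step 9: R7 = 494.

494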